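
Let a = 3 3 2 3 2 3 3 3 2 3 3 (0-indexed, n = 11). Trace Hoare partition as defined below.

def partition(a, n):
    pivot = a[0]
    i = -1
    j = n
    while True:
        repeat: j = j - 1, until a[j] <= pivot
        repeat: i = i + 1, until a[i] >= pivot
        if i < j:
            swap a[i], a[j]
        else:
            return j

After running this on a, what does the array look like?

pivot = a[0] = 3; i = -1, j = 11
j→10 (a[10]=3≤3), i→0 (a[0]=3≥3); i<j, swap → 3 3 2 3 2 3 3 3 2 3 3
j→9 (a[9]=3≤3), i→1 (a[1]=3≥3); i<j, swap → 3 3 2 3 2 3 3 3 2 3 3
j→8 (a[8]=2≤3), i→3 (a[3]=3≥3); i<j, swap → 3 3 2 2 2 3 3 3 3 3 3
j→7 (a[7]=3≤3), i→5 (a[5]=3≥3); i<j, swap → 3 3 2 2 2 3 3 3 3 3 3
j→6, i→6; i≥j, return j=6. a = 3 3 2 2 2 3 3 3 3 3 3

3 3 2 2 2 3 3 3 3 3 3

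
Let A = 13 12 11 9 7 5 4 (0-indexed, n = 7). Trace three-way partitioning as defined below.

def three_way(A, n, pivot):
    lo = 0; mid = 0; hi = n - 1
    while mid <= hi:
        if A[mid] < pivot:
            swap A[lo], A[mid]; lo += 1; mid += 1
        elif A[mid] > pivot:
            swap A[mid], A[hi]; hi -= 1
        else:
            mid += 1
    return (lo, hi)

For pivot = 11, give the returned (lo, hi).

lo=0 mid=0 hi=6
13>11: swap(0,6), hi=5 ⇒ 4 12 11 9 7 5 13
4<11: swap(0,0), lo=1 mid=1 ⇒ 4 12 11 9 7 5 13
12>11: swap(1,5), hi=4 ⇒ 4 5 11 9 7 12 13
5<11: swap(1,1), lo=2 mid=2 ⇒ 4 5 11 9 7 12 13
11=11: mid=3
9<11: swap(2,3), lo=3 mid=4 ⇒ 4 5 9 11 7 12 13
7<11: swap(3,4), lo=4 mid=5 ⇒ 4 5 9 7 11 12 13
done. lo=4 hi=4; A=4 5 9 7 11 12 13

(4, 4)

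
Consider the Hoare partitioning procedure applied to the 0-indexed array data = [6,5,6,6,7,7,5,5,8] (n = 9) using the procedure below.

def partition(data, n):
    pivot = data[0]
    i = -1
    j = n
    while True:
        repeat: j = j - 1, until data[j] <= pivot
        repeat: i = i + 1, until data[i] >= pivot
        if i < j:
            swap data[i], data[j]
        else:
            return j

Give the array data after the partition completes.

pivot = data[0] = 6; i = -1, j = 9
j→7 (data[7]=5≤6), i→0 (data[0]=6≥6); i<j, swap → [5,5,6,6,7,7,5,6,8]
j→6 (data[6]=5≤6), i→2 (data[2]=6≥6); i<j, swap → [5,5,5,6,7,7,6,6,8]
j→3, i→3; i≥j, return j=3. data = [5,5,5,6,7,7,6,6,8]

[5,5,5,6,7,7,6,6,8]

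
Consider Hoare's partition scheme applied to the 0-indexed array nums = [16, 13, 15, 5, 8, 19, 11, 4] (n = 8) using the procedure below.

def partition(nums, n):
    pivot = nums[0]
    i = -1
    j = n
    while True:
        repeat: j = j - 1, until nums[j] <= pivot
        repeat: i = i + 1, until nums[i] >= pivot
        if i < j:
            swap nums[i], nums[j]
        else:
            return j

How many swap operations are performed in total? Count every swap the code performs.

pivot = nums[0] = 16; i = -1, j = 8
j→7 (nums[7]=4≤16), i→0 (nums[0]=16≥16); i<j, swap → [4, 13, 15, 5, 8, 19, 11, 16]
j→6 (nums[6]=11≤16), i→5 (nums[5]=19≥16); i<j, swap → [4, 13, 15, 5, 8, 11, 19, 16]
j→5, i→6; i≥j, return j=5. nums = [4, 13, 15, 5, 8, 11, 19, 16]

2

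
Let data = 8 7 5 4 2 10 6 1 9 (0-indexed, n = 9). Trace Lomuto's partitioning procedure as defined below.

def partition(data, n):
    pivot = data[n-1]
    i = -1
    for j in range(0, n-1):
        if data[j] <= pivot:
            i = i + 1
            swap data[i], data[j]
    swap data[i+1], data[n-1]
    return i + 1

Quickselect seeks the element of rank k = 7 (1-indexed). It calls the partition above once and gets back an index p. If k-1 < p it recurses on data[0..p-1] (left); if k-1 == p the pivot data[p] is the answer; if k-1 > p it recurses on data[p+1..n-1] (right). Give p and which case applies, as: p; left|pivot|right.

pivot = data[8] = 9; i = -1
j=0: data[0]=8 ≤ 9 → i=0, swap data[0],data[0] (no change) → 8 7 5 4 2 10 6 1 9
j=1: data[1]=7 ≤ 9 → i=1, swap data[1],data[1] (no change) → 8 7 5 4 2 10 6 1 9
j=2: data[2]=5 ≤ 9 → i=2, swap data[2],data[2] (no change) → 8 7 5 4 2 10 6 1 9
j=3: data[3]=4 ≤ 9 → i=3, swap data[3],data[3] (no change) → 8 7 5 4 2 10 6 1 9
j=4: data[4]=2 ≤ 9 → i=4, swap data[4],data[4] (no change) → 8 7 5 4 2 10 6 1 9
j=5: data[5]=10 > 9 → no swap
j=6: data[6]=6 ≤ 9 → i=5, swap data[5],data[6] → 8 7 5 4 2 6 10 1 9
j=7: data[7]=1 ≤ 9 → i=6, swap data[6],data[7] → 8 7 5 4 2 6 1 10 9
final swap data[7],data[8] → 8 7 5 4 2 6 1 9 10; return 7
p = 7; k-1 = 6 < 7 ⇒ left

7; left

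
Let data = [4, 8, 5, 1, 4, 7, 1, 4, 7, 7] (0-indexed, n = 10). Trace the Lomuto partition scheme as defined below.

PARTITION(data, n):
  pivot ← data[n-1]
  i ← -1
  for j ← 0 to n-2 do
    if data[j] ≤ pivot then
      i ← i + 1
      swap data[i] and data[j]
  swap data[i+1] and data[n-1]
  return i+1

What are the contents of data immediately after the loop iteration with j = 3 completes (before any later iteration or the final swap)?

[4, 5, 1, 8, 4, 7, 1, 4, 7, 7]

pivot=7, i=-1
j=0: 4≤7, i=0, swap(0,0) ⇒ [4, 8, 5, 1, 4, 7, 1, 4, 7, 7]
j=1: 8>7, skip
j=2: 5≤7, i=1, swap(1,2) ⇒ [4, 5, 8, 1, 4, 7, 1, 4, 7, 7]
j=3: 1≤7, i=2, swap(2,3) ⇒ [4, 5, 1, 8, 4, 7, 1, 4, 7, 7]
(after j=3) data = [4, 5, 1, 8, 4, 7, 1, 4, 7, 7]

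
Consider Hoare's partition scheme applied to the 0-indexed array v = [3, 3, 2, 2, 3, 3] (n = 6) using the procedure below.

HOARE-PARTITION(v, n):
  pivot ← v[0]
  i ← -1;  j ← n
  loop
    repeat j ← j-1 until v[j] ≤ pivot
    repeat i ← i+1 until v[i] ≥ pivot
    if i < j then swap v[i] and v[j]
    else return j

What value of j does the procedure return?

pivot=3
j stops at 5 (3), i stops at 0 (3); swap ⇒ [3, 3, 2, 2, 3, 3]
j stops at 4 (3), i stops at 1 (3); swap ⇒ [3, 3, 2, 2, 3, 3]
j stops at 3, i stops at 4; i≥j ⇒ return 3. v=[3, 3, 2, 2, 3, 3]

3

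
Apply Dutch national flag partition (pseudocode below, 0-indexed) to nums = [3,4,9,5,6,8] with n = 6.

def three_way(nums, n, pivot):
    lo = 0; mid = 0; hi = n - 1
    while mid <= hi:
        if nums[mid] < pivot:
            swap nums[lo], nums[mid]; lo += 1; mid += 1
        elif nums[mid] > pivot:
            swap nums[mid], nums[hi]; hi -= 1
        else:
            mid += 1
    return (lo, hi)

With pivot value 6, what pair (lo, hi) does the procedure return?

pivot = 6; lo=0, mid=0, hi=5
nums[mid]=3<6: swap nums[0],nums[0]; lo=1,mid=1 → [3,4,9,5,6,8]
nums[mid]=4<6: swap nums[1],nums[1]; lo=2,mid=2 → [3,4,9,5,6,8]
nums[mid]=9>6: swap nums[2],nums[5]; hi=4 → [3,4,8,5,6,9]
nums[mid]=8>6: swap nums[2],nums[4]; hi=3 → [3,4,6,5,8,9]
nums[mid]=6=6: mid=3
nums[mid]=5<6: swap nums[2],nums[3]; lo=3,mid=4 → [3,4,5,6,8,9]
end: lo=3, hi=3; nums = [3,4,5,6,8,9]

(3, 3)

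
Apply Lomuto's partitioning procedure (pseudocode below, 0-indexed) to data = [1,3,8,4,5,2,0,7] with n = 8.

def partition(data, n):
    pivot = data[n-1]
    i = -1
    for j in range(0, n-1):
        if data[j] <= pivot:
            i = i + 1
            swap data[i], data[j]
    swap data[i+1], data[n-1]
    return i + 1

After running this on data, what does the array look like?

[1,3,4,5,2,0,7,8]

pivot=7, i=-1
j=0: 1≤7, i=0, swap(0,0) ⇒ [1,3,8,4,5,2,0,7]
j=1: 3≤7, i=1, swap(1,1) ⇒ [1,3,8,4,5,2,0,7]
j=2: 8>7, skip
j=3: 4≤7, i=2, swap(2,3) ⇒ [1,3,4,8,5,2,0,7]
j=4: 5≤7, i=3, swap(3,4) ⇒ [1,3,4,5,8,2,0,7]
j=5: 2≤7, i=4, swap(4,5) ⇒ [1,3,4,5,2,8,0,7]
j=6: 0≤7, i=5, swap(5,6) ⇒ [1,3,4,5,2,0,8,7]
swap(6,7) ⇒ [1,3,4,5,2,0,7,8]; return 6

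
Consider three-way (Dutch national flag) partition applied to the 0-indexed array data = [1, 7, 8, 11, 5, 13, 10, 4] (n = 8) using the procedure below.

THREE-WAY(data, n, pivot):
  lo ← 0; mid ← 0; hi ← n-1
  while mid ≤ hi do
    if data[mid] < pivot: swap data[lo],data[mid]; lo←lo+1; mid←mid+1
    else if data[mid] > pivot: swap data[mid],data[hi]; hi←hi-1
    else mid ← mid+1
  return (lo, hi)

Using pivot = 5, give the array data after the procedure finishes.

[1, 4, 5, 11, 13, 10, 8, 7]

lo=0 mid=0 hi=7
1<5: swap(0,0), lo=1 mid=1 ⇒ [1, 7, 8, 11, 5, 13, 10, 4]
7>5: swap(1,7), hi=6 ⇒ [1, 4, 8, 11, 5, 13, 10, 7]
4<5: swap(1,1), lo=2 mid=2 ⇒ [1, 4, 8, 11, 5, 13, 10, 7]
8>5: swap(2,6), hi=5 ⇒ [1, 4, 10, 11, 5, 13, 8, 7]
10>5: swap(2,5), hi=4 ⇒ [1, 4, 13, 11, 5, 10, 8, 7]
13>5: swap(2,4), hi=3 ⇒ [1, 4, 5, 11, 13, 10, 8, 7]
5=5: mid=3
11>5: swap(3,3), hi=2 ⇒ [1, 4, 5, 11, 13, 10, 8, 7]
done. lo=2 hi=2; data=[1, 4, 5, 11, 13, 10, 8, 7]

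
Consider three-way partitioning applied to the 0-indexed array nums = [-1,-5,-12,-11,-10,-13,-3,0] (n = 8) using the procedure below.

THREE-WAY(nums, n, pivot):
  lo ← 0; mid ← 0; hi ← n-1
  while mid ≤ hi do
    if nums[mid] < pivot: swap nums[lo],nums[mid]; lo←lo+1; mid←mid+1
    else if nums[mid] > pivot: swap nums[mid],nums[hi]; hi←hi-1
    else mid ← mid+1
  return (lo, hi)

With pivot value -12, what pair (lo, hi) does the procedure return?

lo=0 mid=0 hi=7
-1>-12: swap(0,7), hi=6 ⇒ [0,-5,-12,-11,-10,-13,-3,-1]
0>-12: swap(0,6), hi=5 ⇒ [-3,-5,-12,-11,-10,-13,0,-1]
-3>-12: swap(0,5), hi=4 ⇒ [-13,-5,-12,-11,-10,-3,0,-1]
-13<-12: swap(0,0), lo=1 mid=1 ⇒ [-13,-5,-12,-11,-10,-3,0,-1]
-5>-12: swap(1,4), hi=3 ⇒ [-13,-10,-12,-11,-5,-3,0,-1]
-10>-12: swap(1,3), hi=2 ⇒ [-13,-11,-12,-10,-5,-3,0,-1]
-11>-12: swap(1,2), hi=1 ⇒ [-13,-12,-11,-10,-5,-3,0,-1]
-12=-12: mid=2
done. lo=1 hi=1; nums=[-13,-12,-11,-10,-5,-3,0,-1]

(1, 1)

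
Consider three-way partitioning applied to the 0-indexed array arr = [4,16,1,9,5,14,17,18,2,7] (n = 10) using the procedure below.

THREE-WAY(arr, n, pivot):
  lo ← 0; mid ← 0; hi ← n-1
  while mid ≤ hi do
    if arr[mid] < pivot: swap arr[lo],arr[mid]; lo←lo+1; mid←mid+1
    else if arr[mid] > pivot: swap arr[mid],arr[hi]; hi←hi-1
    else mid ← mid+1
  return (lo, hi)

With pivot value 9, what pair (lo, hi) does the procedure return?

(5, 5)

pivot = 9; lo=0, mid=0, hi=9
arr[mid]=4<9: swap arr[0],arr[0]; lo=1,mid=1 → [4,16,1,9,5,14,17,18,2,7]
arr[mid]=16>9: swap arr[1],arr[9]; hi=8 → [4,7,1,9,5,14,17,18,2,16]
arr[mid]=7<9: swap arr[1],arr[1]; lo=2,mid=2 → [4,7,1,9,5,14,17,18,2,16]
arr[mid]=1<9: swap arr[2],arr[2]; lo=3,mid=3 → [4,7,1,9,5,14,17,18,2,16]
arr[mid]=9=9: mid=4
arr[mid]=5<9: swap arr[3],arr[4]; lo=4,mid=5 → [4,7,1,5,9,14,17,18,2,16]
arr[mid]=14>9: swap arr[5],arr[8]; hi=7 → [4,7,1,5,9,2,17,18,14,16]
arr[mid]=2<9: swap arr[4],arr[5]; lo=5,mid=6 → [4,7,1,5,2,9,17,18,14,16]
arr[mid]=17>9: swap arr[6],arr[7]; hi=6 → [4,7,1,5,2,9,18,17,14,16]
arr[mid]=18>9: swap arr[6],arr[6]; hi=5 → [4,7,1,5,2,9,18,17,14,16]
end: lo=5, hi=5; arr = [4,7,1,5,2,9,18,17,14,16]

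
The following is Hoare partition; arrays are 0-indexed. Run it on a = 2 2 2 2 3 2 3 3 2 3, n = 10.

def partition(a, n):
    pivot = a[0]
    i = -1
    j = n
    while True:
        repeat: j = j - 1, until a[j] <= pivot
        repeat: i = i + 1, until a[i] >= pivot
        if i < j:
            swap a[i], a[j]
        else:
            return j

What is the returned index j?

pivot = a[0] = 2; i = -1, j = 10
j→8 (a[8]=2≤2), i→0 (a[0]=2≥2); i<j, swap → 2 2 2 2 3 2 3 3 2 3
j→5 (a[5]=2≤2), i→1 (a[1]=2≥2); i<j, swap → 2 2 2 2 3 2 3 3 2 3
j→3 (a[3]=2≤2), i→2 (a[2]=2≥2); i<j, swap → 2 2 2 2 3 2 3 3 2 3
j→2, i→3; i≥j, return j=2. a = 2 2 2 2 3 2 3 3 2 3

2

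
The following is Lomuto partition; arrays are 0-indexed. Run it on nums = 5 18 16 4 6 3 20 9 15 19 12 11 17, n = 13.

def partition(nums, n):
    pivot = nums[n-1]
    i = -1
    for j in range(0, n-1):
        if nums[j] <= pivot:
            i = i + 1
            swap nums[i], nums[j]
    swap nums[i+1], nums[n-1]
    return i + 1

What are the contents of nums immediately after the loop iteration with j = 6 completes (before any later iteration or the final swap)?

pivot=17, i=-1
j=0: 5≤17, i=0, swap(0,0) ⇒ 5 18 16 4 6 3 20 9 15 19 12 11 17
j=1: 18>17, skip
j=2: 16≤17, i=1, swap(1,2) ⇒ 5 16 18 4 6 3 20 9 15 19 12 11 17
j=3: 4≤17, i=2, swap(2,3) ⇒ 5 16 4 18 6 3 20 9 15 19 12 11 17
j=4: 6≤17, i=3, swap(3,4) ⇒ 5 16 4 6 18 3 20 9 15 19 12 11 17
j=5: 3≤17, i=4, swap(4,5) ⇒ 5 16 4 6 3 18 20 9 15 19 12 11 17
j=6: 20>17, skip
(after j=6) nums = 5 16 4 6 3 18 20 9 15 19 12 11 17

5 16 4 6 3 18 20 9 15 19 12 11 17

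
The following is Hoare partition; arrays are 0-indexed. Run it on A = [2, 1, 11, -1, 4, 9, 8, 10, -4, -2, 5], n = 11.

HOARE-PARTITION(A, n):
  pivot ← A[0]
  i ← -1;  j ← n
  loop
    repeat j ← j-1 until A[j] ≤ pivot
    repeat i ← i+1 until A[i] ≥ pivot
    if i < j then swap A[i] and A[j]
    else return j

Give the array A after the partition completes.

pivot = A[0] = 2; i = -1, j = 11
j→9 (A[9]=-2≤2), i→0 (A[0]=2≥2); i<j, swap → [-2, 1, 11, -1, 4, 9, 8, 10, -4, 2, 5]
j→8 (A[8]=-4≤2), i→2 (A[2]=11≥2); i<j, swap → [-2, 1, -4, -1, 4, 9, 8, 10, 11, 2, 5]
j→3, i→4; i≥j, return j=3. A = [-2, 1, -4, -1, 4, 9, 8, 10, 11, 2, 5]

[-2, 1, -4, -1, 4, 9, 8, 10, 11, 2, 5]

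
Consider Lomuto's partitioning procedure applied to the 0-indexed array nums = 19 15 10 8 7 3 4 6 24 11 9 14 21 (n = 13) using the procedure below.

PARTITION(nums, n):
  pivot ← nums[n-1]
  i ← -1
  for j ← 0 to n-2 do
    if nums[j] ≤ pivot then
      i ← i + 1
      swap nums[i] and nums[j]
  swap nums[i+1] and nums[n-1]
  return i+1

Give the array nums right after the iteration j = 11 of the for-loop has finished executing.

19 15 10 8 7 3 4 6 11 9 14 24 21

pivot=21, i=-1
j=0: 19≤21, i=0, swap(0,0) ⇒ 19 15 10 8 7 3 4 6 24 11 9 14 21
j=1: 15≤21, i=1, swap(1,1) ⇒ 19 15 10 8 7 3 4 6 24 11 9 14 21
j=2: 10≤21, i=2, swap(2,2) ⇒ 19 15 10 8 7 3 4 6 24 11 9 14 21
j=3: 8≤21, i=3, swap(3,3) ⇒ 19 15 10 8 7 3 4 6 24 11 9 14 21
j=4: 7≤21, i=4, swap(4,4) ⇒ 19 15 10 8 7 3 4 6 24 11 9 14 21
j=5: 3≤21, i=5, swap(5,5) ⇒ 19 15 10 8 7 3 4 6 24 11 9 14 21
j=6: 4≤21, i=6, swap(6,6) ⇒ 19 15 10 8 7 3 4 6 24 11 9 14 21
j=7: 6≤21, i=7, swap(7,7) ⇒ 19 15 10 8 7 3 4 6 24 11 9 14 21
j=8: 24>21, skip
j=9: 11≤21, i=8, swap(8,9) ⇒ 19 15 10 8 7 3 4 6 11 24 9 14 21
j=10: 9≤21, i=9, swap(9,10) ⇒ 19 15 10 8 7 3 4 6 11 9 24 14 21
j=11: 14≤21, i=10, swap(10,11) ⇒ 19 15 10 8 7 3 4 6 11 9 14 24 21
(after j=11) nums = 19 15 10 8 7 3 4 6 11 9 14 24 21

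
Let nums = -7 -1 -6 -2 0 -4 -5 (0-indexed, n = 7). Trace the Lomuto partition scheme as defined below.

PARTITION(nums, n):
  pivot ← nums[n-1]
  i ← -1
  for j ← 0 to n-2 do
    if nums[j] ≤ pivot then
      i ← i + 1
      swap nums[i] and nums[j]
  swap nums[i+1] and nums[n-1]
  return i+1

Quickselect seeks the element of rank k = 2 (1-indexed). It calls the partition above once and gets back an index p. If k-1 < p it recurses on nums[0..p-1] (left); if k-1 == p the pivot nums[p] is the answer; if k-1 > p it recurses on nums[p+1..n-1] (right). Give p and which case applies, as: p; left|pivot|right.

2; left

pivot=-5, i=-1
j=0: -7≤-5, i=0, swap(0,0) ⇒ -7 -1 -6 -2 0 -4 -5
j=1: -1>-5, skip
j=2: -6≤-5, i=1, swap(1,2) ⇒ -7 -6 -1 -2 0 -4 -5
j=3: -2>-5, skip
j=4: 0>-5, skip
j=5: -4>-5, skip
swap(2,6) ⇒ -7 -6 -5 -2 0 -4 -1; return 2
p = 2; k-1 = 1 < 2 ⇒ left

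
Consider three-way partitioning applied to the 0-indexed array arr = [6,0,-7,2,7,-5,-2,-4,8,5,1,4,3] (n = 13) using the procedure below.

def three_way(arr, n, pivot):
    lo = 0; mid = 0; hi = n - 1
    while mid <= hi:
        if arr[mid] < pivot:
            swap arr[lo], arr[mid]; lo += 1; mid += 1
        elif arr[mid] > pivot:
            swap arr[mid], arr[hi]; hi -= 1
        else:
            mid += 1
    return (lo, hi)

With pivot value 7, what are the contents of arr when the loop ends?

[6,0,-7,2,-5,-2,-4,3,5,1,4,7,8]

pivot = 7; lo=0, mid=0, hi=12
arr[mid]=6<7: swap arr[0],arr[0]; lo=1,mid=1 → [6,0,-7,2,7,-5,-2,-4,8,5,1,4,3]
arr[mid]=0<7: swap arr[1],arr[1]; lo=2,mid=2 → [6,0,-7,2,7,-5,-2,-4,8,5,1,4,3]
arr[mid]=-7<7: swap arr[2],arr[2]; lo=3,mid=3 → [6,0,-7,2,7,-5,-2,-4,8,5,1,4,3]
arr[mid]=2<7: swap arr[3],arr[3]; lo=4,mid=4 → [6,0,-7,2,7,-5,-2,-4,8,5,1,4,3]
arr[mid]=7=7: mid=5
arr[mid]=-5<7: swap arr[4],arr[5]; lo=5,mid=6 → [6,0,-7,2,-5,7,-2,-4,8,5,1,4,3]
arr[mid]=-2<7: swap arr[5],arr[6]; lo=6,mid=7 → [6,0,-7,2,-5,-2,7,-4,8,5,1,4,3]
arr[mid]=-4<7: swap arr[6],arr[7]; lo=7,mid=8 → [6,0,-7,2,-5,-2,-4,7,8,5,1,4,3]
arr[mid]=8>7: swap arr[8],arr[12]; hi=11 → [6,0,-7,2,-5,-2,-4,7,3,5,1,4,8]
arr[mid]=3<7: swap arr[7],arr[8]; lo=8,mid=9 → [6,0,-7,2,-5,-2,-4,3,7,5,1,4,8]
arr[mid]=5<7: swap arr[8],arr[9]; lo=9,mid=10 → [6,0,-7,2,-5,-2,-4,3,5,7,1,4,8]
arr[mid]=1<7: swap arr[9],arr[10]; lo=10,mid=11 → [6,0,-7,2,-5,-2,-4,3,5,1,7,4,8]
arr[mid]=4<7: swap arr[10],arr[11]; lo=11,mid=12 → [6,0,-7,2,-5,-2,-4,3,5,1,4,7,8]
end: lo=11, hi=11; arr = [6,0,-7,2,-5,-2,-4,3,5,1,4,7,8]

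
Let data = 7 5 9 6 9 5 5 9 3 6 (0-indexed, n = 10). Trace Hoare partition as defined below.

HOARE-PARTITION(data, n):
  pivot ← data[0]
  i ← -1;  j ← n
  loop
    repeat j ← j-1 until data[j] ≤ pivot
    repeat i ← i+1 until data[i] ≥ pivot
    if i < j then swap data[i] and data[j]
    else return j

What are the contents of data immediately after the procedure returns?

6 5 3 6 5 5 9 9 9 7

pivot = data[0] = 7; i = -1, j = 10
j→9 (data[9]=6≤7), i→0 (data[0]=7≥7); i<j, swap → 6 5 9 6 9 5 5 9 3 7
j→8 (data[8]=3≤7), i→2 (data[2]=9≥7); i<j, swap → 6 5 3 6 9 5 5 9 9 7
j→6 (data[6]=5≤7), i→4 (data[4]=9≥7); i<j, swap → 6 5 3 6 5 5 9 9 9 7
j→5, i→6; i≥j, return j=5. data = 6 5 3 6 5 5 9 9 9 7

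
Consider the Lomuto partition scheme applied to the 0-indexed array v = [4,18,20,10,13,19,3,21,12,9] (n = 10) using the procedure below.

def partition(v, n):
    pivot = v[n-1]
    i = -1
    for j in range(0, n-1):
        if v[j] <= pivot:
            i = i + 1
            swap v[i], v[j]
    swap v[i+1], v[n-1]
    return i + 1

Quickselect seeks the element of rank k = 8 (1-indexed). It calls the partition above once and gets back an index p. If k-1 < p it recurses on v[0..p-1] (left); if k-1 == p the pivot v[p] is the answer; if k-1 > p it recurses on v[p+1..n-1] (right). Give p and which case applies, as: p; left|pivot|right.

2; right

pivot = v[9] = 9; i = -1
j=0: v[0]=4 ≤ 9 → i=0, swap v[0],v[0] (no change) → [4,18,20,10,13,19,3,21,12,9]
j=1: v[1]=18 > 9 → no swap
j=2: v[2]=20 > 9 → no swap
j=3: v[3]=10 > 9 → no swap
j=4: v[4]=13 > 9 → no swap
j=5: v[5]=19 > 9 → no swap
j=6: v[6]=3 ≤ 9 → i=1, swap v[1],v[6] → [4,3,20,10,13,19,18,21,12,9]
j=7: v[7]=21 > 9 → no swap
j=8: v[8]=12 > 9 → no swap
final swap v[2],v[9] → [4,3,9,10,13,19,18,21,12,20]; return 2
p = 2; k-1 = 7 > 2 ⇒ right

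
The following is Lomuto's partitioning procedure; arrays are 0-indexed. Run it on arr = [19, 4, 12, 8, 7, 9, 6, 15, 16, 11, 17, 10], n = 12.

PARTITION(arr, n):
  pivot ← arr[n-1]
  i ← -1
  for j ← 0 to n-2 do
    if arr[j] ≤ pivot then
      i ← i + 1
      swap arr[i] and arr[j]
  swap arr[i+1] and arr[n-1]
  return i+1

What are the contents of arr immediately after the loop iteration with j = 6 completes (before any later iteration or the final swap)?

pivot = arr[11] = 10; i = -1
j=0: arr[0]=19 > 10 → no swap
j=1: arr[1]=4 ≤ 10 → i=0, swap arr[0],arr[1] → [4, 19, 12, 8, 7, 9, 6, 15, 16, 11, 17, 10]
j=2: arr[2]=12 > 10 → no swap
j=3: arr[3]=8 ≤ 10 → i=1, swap arr[1],arr[3] → [4, 8, 12, 19, 7, 9, 6, 15, 16, 11, 17, 10]
j=4: arr[4]=7 ≤ 10 → i=2, swap arr[2],arr[4] → [4, 8, 7, 19, 12, 9, 6, 15, 16, 11, 17, 10]
j=5: arr[5]=9 ≤ 10 → i=3, swap arr[3],arr[5] → [4, 8, 7, 9, 12, 19, 6, 15, 16, 11, 17, 10]
j=6: arr[6]=6 ≤ 10 → i=4, swap arr[4],arr[6] → [4, 8, 7, 9, 6, 19, 12, 15, 16, 11, 17, 10]
(after j=6) arr = [4, 8, 7, 9, 6, 19, 12, 15, 16, 11, 17, 10]

[4, 8, 7, 9, 6, 19, 12, 15, 16, 11, 17, 10]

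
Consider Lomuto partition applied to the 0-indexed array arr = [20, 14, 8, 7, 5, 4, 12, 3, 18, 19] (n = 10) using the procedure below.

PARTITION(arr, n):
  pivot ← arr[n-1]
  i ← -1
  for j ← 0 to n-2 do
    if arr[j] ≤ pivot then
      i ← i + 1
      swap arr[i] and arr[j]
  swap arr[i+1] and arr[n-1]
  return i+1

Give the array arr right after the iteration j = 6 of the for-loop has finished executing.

pivot = arr[9] = 19; i = -1
j=0: arr[0]=20 > 19 → no swap
j=1: arr[1]=14 ≤ 19 → i=0, swap arr[0],arr[1] → [14, 20, 8, 7, 5, 4, 12, 3, 18, 19]
j=2: arr[2]=8 ≤ 19 → i=1, swap arr[1],arr[2] → [14, 8, 20, 7, 5, 4, 12, 3, 18, 19]
j=3: arr[3]=7 ≤ 19 → i=2, swap arr[2],arr[3] → [14, 8, 7, 20, 5, 4, 12, 3, 18, 19]
j=4: arr[4]=5 ≤ 19 → i=3, swap arr[3],arr[4] → [14, 8, 7, 5, 20, 4, 12, 3, 18, 19]
j=5: arr[5]=4 ≤ 19 → i=4, swap arr[4],arr[5] → [14, 8, 7, 5, 4, 20, 12, 3, 18, 19]
j=6: arr[6]=12 ≤ 19 → i=5, swap arr[5],arr[6] → [14, 8, 7, 5, 4, 12, 20, 3, 18, 19]
(after j=6) arr = [14, 8, 7, 5, 4, 12, 20, 3, 18, 19]

[14, 8, 7, 5, 4, 12, 20, 3, 18, 19]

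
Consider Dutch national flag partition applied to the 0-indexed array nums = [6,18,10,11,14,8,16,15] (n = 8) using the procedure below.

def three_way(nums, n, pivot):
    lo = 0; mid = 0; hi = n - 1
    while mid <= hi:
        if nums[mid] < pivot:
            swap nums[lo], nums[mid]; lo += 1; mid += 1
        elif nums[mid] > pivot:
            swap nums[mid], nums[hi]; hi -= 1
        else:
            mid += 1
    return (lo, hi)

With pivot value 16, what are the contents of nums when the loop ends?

[6,15,10,11,14,8,16,18]

pivot = 16; lo=0, mid=0, hi=7
nums[mid]=6<16: swap nums[0],nums[0]; lo=1,mid=1 → [6,18,10,11,14,8,16,15]
nums[mid]=18>16: swap nums[1],nums[7]; hi=6 → [6,15,10,11,14,8,16,18]
nums[mid]=15<16: swap nums[1],nums[1]; lo=2,mid=2 → [6,15,10,11,14,8,16,18]
nums[mid]=10<16: swap nums[2],nums[2]; lo=3,mid=3 → [6,15,10,11,14,8,16,18]
nums[mid]=11<16: swap nums[3],nums[3]; lo=4,mid=4 → [6,15,10,11,14,8,16,18]
nums[mid]=14<16: swap nums[4],nums[4]; lo=5,mid=5 → [6,15,10,11,14,8,16,18]
nums[mid]=8<16: swap nums[5],nums[5]; lo=6,mid=6 → [6,15,10,11,14,8,16,18]
nums[mid]=16=16: mid=7
end: lo=6, hi=6; nums = [6,15,10,11,14,8,16,18]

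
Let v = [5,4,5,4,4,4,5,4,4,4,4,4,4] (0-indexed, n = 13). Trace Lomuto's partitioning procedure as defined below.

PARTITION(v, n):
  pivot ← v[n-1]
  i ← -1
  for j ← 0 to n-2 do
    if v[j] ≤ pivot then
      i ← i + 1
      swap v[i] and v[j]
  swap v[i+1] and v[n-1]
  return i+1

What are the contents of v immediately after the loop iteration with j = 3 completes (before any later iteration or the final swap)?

pivot = v[12] = 4; i = -1
j=0: v[0]=5 > 4 → no swap
j=1: v[1]=4 ≤ 4 → i=0, swap v[0],v[1] → [4,5,5,4,4,4,5,4,4,4,4,4,4]
j=2: v[2]=5 > 4 → no swap
j=3: v[3]=4 ≤ 4 → i=1, swap v[1],v[3] → [4,4,5,5,4,4,5,4,4,4,4,4,4]
(after j=3) v = [4,4,5,5,4,4,5,4,4,4,4,4,4]

[4,4,5,5,4,4,5,4,4,4,4,4,4]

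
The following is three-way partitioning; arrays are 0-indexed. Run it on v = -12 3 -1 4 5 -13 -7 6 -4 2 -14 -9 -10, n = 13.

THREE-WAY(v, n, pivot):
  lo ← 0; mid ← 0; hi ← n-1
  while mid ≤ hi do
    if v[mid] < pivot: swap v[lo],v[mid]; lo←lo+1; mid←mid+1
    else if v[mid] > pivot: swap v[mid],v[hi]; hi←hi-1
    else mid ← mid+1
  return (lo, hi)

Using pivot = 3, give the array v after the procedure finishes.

-12 -1 -10 -9 -13 -7 -14 -4 2 3 6 5 4

pivot = 3; lo=0, mid=0, hi=12
v[mid]=-12<3: swap v[0],v[0]; lo=1,mid=1 → -12 3 -1 4 5 -13 -7 6 -4 2 -14 -9 -10
v[mid]=3=3: mid=2
v[mid]=-1<3: swap v[1],v[2]; lo=2,mid=3 → -12 -1 3 4 5 -13 -7 6 -4 2 -14 -9 -10
v[mid]=4>3: swap v[3],v[12]; hi=11 → -12 -1 3 -10 5 -13 -7 6 -4 2 -14 -9 4
v[mid]=-10<3: swap v[2],v[3]; lo=3,mid=4 → -12 -1 -10 3 5 -13 -7 6 -4 2 -14 -9 4
v[mid]=5>3: swap v[4],v[11]; hi=10 → -12 -1 -10 3 -9 -13 -7 6 -4 2 -14 5 4
v[mid]=-9<3: swap v[3],v[4]; lo=4,mid=5 → -12 -1 -10 -9 3 -13 -7 6 -4 2 -14 5 4
v[mid]=-13<3: swap v[4],v[5]; lo=5,mid=6 → -12 -1 -10 -9 -13 3 -7 6 -4 2 -14 5 4
v[mid]=-7<3: swap v[5],v[6]; lo=6,mid=7 → -12 -1 -10 -9 -13 -7 3 6 -4 2 -14 5 4
v[mid]=6>3: swap v[7],v[10]; hi=9 → -12 -1 -10 -9 -13 -7 3 -14 -4 2 6 5 4
v[mid]=-14<3: swap v[6],v[7]; lo=7,mid=8 → -12 -1 -10 -9 -13 -7 -14 3 -4 2 6 5 4
v[mid]=-4<3: swap v[7],v[8]; lo=8,mid=9 → -12 -1 -10 -9 -13 -7 -14 -4 3 2 6 5 4
v[mid]=2<3: swap v[8],v[9]; lo=9,mid=10 → -12 -1 -10 -9 -13 -7 -14 -4 2 3 6 5 4
end: lo=9, hi=9; v = -12 -1 -10 -9 -13 -7 -14 -4 2 3 6 5 4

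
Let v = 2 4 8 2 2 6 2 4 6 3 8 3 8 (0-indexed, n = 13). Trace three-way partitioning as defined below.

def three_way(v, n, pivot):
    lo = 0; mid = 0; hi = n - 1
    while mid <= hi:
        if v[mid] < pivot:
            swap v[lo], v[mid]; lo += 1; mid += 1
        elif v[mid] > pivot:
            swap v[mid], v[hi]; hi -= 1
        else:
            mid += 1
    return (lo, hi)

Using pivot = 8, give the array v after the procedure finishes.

pivot = 8; lo=0, mid=0, hi=12
v[mid]=2<8: swap v[0],v[0]; lo=1,mid=1 → 2 4 8 2 2 6 2 4 6 3 8 3 8
v[mid]=4<8: swap v[1],v[1]; lo=2,mid=2 → 2 4 8 2 2 6 2 4 6 3 8 3 8
v[mid]=8=8: mid=3
v[mid]=2<8: swap v[2],v[3]; lo=3,mid=4 → 2 4 2 8 2 6 2 4 6 3 8 3 8
v[mid]=2<8: swap v[3],v[4]; lo=4,mid=5 → 2 4 2 2 8 6 2 4 6 3 8 3 8
v[mid]=6<8: swap v[4],v[5]; lo=5,mid=6 → 2 4 2 2 6 8 2 4 6 3 8 3 8
v[mid]=2<8: swap v[5],v[6]; lo=6,mid=7 → 2 4 2 2 6 2 8 4 6 3 8 3 8
v[mid]=4<8: swap v[6],v[7]; lo=7,mid=8 → 2 4 2 2 6 2 4 8 6 3 8 3 8
v[mid]=6<8: swap v[7],v[8]; lo=8,mid=9 → 2 4 2 2 6 2 4 6 8 3 8 3 8
v[mid]=3<8: swap v[8],v[9]; lo=9,mid=10 → 2 4 2 2 6 2 4 6 3 8 8 3 8
v[mid]=8=8: mid=11
v[mid]=3<8: swap v[9],v[11]; lo=10,mid=12 → 2 4 2 2 6 2 4 6 3 3 8 8 8
v[mid]=8=8: mid=13
end: lo=10, hi=12; v = 2 4 2 2 6 2 4 6 3 3 8 8 8

2 4 2 2 6 2 4 6 3 3 8 8 8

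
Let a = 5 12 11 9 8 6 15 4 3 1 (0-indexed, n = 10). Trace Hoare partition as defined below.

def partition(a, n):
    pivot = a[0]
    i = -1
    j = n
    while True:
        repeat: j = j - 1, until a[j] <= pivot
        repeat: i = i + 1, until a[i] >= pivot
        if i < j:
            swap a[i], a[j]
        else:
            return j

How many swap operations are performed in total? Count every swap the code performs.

3

pivot = a[0] = 5; i = -1, j = 10
j→9 (a[9]=1≤5), i→0 (a[0]=5≥5); i<j, swap → 1 12 11 9 8 6 15 4 3 5
j→8 (a[8]=3≤5), i→1 (a[1]=12≥5); i<j, swap → 1 3 11 9 8 6 15 4 12 5
j→7 (a[7]=4≤5), i→2 (a[2]=11≥5); i<j, swap → 1 3 4 9 8 6 15 11 12 5
j→2, i→3; i≥j, return j=2. a = 1 3 4 9 8 6 15 11 12 5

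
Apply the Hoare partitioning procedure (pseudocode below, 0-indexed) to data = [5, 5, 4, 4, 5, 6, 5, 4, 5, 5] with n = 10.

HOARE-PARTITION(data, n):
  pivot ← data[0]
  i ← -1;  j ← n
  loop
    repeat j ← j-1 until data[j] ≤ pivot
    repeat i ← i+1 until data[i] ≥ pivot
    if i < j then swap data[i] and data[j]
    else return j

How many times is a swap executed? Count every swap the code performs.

4

pivot = data[0] = 5; i = -1, j = 10
j→9 (data[9]=5≤5), i→0 (data[0]=5≥5); i<j, swap → [5, 5, 4, 4, 5, 6, 5, 4, 5, 5]
j→8 (data[8]=5≤5), i→1 (data[1]=5≥5); i<j, swap → [5, 5, 4, 4, 5, 6, 5, 4, 5, 5]
j→7 (data[7]=4≤5), i→4 (data[4]=5≥5); i<j, swap → [5, 5, 4, 4, 4, 6, 5, 5, 5, 5]
j→6 (data[6]=5≤5), i→5 (data[5]=6≥5); i<j, swap → [5, 5, 4, 4, 4, 5, 6, 5, 5, 5]
j→5, i→6; i≥j, return j=5. data = [5, 5, 4, 4, 4, 5, 6, 5, 5, 5]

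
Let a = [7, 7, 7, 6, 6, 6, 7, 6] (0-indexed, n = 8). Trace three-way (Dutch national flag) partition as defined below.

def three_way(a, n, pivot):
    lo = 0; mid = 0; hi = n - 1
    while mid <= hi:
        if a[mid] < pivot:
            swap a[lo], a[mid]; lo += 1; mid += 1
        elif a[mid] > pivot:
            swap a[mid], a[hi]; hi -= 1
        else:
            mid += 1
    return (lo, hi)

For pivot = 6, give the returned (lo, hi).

pivot = 6; lo=0, mid=0, hi=7
a[mid]=7>6: swap a[0],a[7]; hi=6 → [6, 7, 7, 6, 6, 6, 7, 7]
a[mid]=6=6: mid=1
a[mid]=7>6: swap a[1],a[6]; hi=5 → [6, 7, 7, 6, 6, 6, 7, 7]
a[mid]=7>6: swap a[1],a[5]; hi=4 → [6, 6, 7, 6, 6, 7, 7, 7]
a[mid]=6=6: mid=2
a[mid]=7>6: swap a[2],a[4]; hi=3 → [6, 6, 6, 6, 7, 7, 7, 7]
a[mid]=6=6: mid=3
a[mid]=6=6: mid=4
end: lo=0, hi=3; a = [6, 6, 6, 6, 7, 7, 7, 7]

(0, 3)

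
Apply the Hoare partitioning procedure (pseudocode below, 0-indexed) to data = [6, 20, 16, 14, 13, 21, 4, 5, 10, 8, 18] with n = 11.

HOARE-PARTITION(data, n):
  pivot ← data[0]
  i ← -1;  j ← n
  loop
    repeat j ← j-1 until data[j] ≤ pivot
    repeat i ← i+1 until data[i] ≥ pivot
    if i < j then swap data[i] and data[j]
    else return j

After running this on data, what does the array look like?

[5, 4, 16, 14, 13, 21, 20, 6, 10, 8, 18]

pivot=6
j stops at 7 (5), i stops at 0 (6); swap ⇒ [5, 20, 16, 14, 13, 21, 4, 6, 10, 8, 18]
j stops at 6 (4), i stops at 1 (20); swap ⇒ [5, 4, 16, 14, 13, 21, 20, 6, 10, 8, 18]
j stops at 1, i stops at 2; i≥j ⇒ return 1. data=[5, 4, 16, 14, 13, 21, 20, 6, 10, 8, 18]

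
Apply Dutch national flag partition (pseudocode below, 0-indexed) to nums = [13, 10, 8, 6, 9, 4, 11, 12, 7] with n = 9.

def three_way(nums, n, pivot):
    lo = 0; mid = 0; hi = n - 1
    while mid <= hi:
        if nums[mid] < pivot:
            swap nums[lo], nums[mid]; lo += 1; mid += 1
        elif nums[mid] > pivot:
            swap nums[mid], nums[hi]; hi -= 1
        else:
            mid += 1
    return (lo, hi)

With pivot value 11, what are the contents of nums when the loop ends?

[7, 10, 8, 6, 9, 4, 11, 12, 13]

lo=0 mid=0 hi=8
13>11: swap(0,8), hi=7 ⇒ [7, 10, 8, 6, 9, 4, 11, 12, 13]
7<11: swap(0,0), lo=1 mid=1 ⇒ [7, 10, 8, 6, 9, 4, 11, 12, 13]
10<11: swap(1,1), lo=2 mid=2 ⇒ [7, 10, 8, 6, 9, 4, 11, 12, 13]
8<11: swap(2,2), lo=3 mid=3 ⇒ [7, 10, 8, 6, 9, 4, 11, 12, 13]
6<11: swap(3,3), lo=4 mid=4 ⇒ [7, 10, 8, 6, 9, 4, 11, 12, 13]
9<11: swap(4,4), lo=5 mid=5 ⇒ [7, 10, 8, 6, 9, 4, 11, 12, 13]
4<11: swap(5,5), lo=6 mid=6 ⇒ [7, 10, 8, 6, 9, 4, 11, 12, 13]
11=11: mid=7
12>11: swap(7,7), hi=6 ⇒ [7, 10, 8, 6, 9, 4, 11, 12, 13]
done. lo=6 hi=6; nums=[7, 10, 8, 6, 9, 4, 11, 12, 13]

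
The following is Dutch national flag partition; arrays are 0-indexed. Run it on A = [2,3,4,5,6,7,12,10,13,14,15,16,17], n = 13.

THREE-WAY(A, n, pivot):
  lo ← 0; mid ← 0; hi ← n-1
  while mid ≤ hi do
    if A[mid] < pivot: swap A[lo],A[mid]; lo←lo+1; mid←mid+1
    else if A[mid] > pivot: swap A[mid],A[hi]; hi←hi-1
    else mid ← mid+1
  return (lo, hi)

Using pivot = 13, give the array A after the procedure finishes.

[2,3,4,5,6,7,12,10,13,15,16,17,14]

pivot = 13; lo=0, mid=0, hi=12
A[mid]=2<13: swap A[0],A[0]; lo=1,mid=1 → [2,3,4,5,6,7,12,10,13,14,15,16,17]
A[mid]=3<13: swap A[1],A[1]; lo=2,mid=2 → [2,3,4,5,6,7,12,10,13,14,15,16,17]
A[mid]=4<13: swap A[2],A[2]; lo=3,mid=3 → [2,3,4,5,6,7,12,10,13,14,15,16,17]
A[mid]=5<13: swap A[3],A[3]; lo=4,mid=4 → [2,3,4,5,6,7,12,10,13,14,15,16,17]
A[mid]=6<13: swap A[4],A[4]; lo=5,mid=5 → [2,3,4,5,6,7,12,10,13,14,15,16,17]
A[mid]=7<13: swap A[5],A[5]; lo=6,mid=6 → [2,3,4,5,6,7,12,10,13,14,15,16,17]
A[mid]=12<13: swap A[6],A[6]; lo=7,mid=7 → [2,3,4,5,6,7,12,10,13,14,15,16,17]
A[mid]=10<13: swap A[7],A[7]; lo=8,mid=8 → [2,3,4,5,6,7,12,10,13,14,15,16,17]
A[mid]=13=13: mid=9
A[mid]=14>13: swap A[9],A[12]; hi=11 → [2,3,4,5,6,7,12,10,13,17,15,16,14]
A[mid]=17>13: swap A[9],A[11]; hi=10 → [2,3,4,5,6,7,12,10,13,16,15,17,14]
A[mid]=16>13: swap A[9],A[10]; hi=9 → [2,3,4,5,6,7,12,10,13,15,16,17,14]
A[mid]=15>13: swap A[9],A[9]; hi=8 → [2,3,4,5,6,7,12,10,13,15,16,17,14]
end: lo=8, hi=8; A = [2,3,4,5,6,7,12,10,13,15,16,17,14]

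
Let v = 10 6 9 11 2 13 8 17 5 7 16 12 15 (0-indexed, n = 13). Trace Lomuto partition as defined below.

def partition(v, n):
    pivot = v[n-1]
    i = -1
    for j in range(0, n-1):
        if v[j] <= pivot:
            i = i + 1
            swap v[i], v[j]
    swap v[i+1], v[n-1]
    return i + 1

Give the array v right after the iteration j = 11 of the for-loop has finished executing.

10 6 9 11 2 13 8 5 7 12 16 17 15

pivot=15, i=-1
j=0: 10≤15, i=0, swap(0,0) ⇒ 10 6 9 11 2 13 8 17 5 7 16 12 15
j=1: 6≤15, i=1, swap(1,1) ⇒ 10 6 9 11 2 13 8 17 5 7 16 12 15
j=2: 9≤15, i=2, swap(2,2) ⇒ 10 6 9 11 2 13 8 17 5 7 16 12 15
j=3: 11≤15, i=3, swap(3,3) ⇒ 10 6 9 11 2 13 8 17 5 7 16 12 15
j=4: 2≤15, i=4, swap(4,4) ⇒ 10 6 9 11 2 13 8 17 5 7 16 12 15
j=5: 13≤15, i=5, swap(5,5) ⇒ 10 6 9 11 2 13 8 17 5 7 16 12 15
j=6: 8≤15, i=6, swap(6,6) ⇒ 10 6 9 11 2 13 8 17 5 7 16 12 15
j=7: 17>15, skip
j=8: 5≤15, i=7, swap(7,8) ⇒ 10 6 9 11 2 13 8 5 17 7 16 12 15
j=9: 7≤15, i=8, swap(8,9) ⇒ 10 6 9 11 2 13 8 5 7 17 16 12 15
j=10: 16>15, skip
j=11: 12≤15, i=9, swap(9,11) ⇒ 10 6 9 11 2 13 8 5 7 12 16 17 15
(after j=11) v = 10 6 9 11 2 13 8 5 7 12 16 17 15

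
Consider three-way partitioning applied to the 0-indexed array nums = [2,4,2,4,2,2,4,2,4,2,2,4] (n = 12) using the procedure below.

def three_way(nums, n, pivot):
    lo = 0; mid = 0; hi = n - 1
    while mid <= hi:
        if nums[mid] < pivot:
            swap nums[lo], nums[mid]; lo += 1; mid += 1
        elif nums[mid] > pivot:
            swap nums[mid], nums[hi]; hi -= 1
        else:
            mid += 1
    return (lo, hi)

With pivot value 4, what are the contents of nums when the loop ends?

[2,2,2,2,2,2,2,4,4,4,4,4]

pivot = 4; lo=0, mid=0, hi=11
nums[mid]=2<4: swap nums[0],nums[0]; lo=1,mid=1 → [2,4,2,4,2,2,4,2,4,2,2,4]
nums[mid]=4=4: mid=2
nums[mid]=2<4: swap nums[1],nums[2]; lo=2,mid=3 → [2,2,4,4,2,2,4,2,4,2,2,4]
nums[mid]=4=4: mid=4
nums[mid]=2<4: swap nums[2],nums[4]; lo=3,mid=5 → [2,2,2,4,4,2,4,2,4,2,2,4]
nums[mid]=2<4: swap nums[3],nums[5]; lo=4,mid=6 → [2,2,2,2,4,4,4,2,4,2,2,4]
nums[mid]=4=4: mid=7
nums[mid]=2<4: swap nums[4],nums[7]; lo=5,mid=8 → [2,2,2,2,2,4,4,4,4,2,2,4]
nums[mid]=4=4: mid=9
nums[mid]=2<4: swap nums[5],nums[9]; lo=6,mid=10 → [2,2,2,2,2,2,4,4,4,4,2,4]
nums[mid]=2<4: swap nums[6],nums[10]; lo=7,mid=11 → [2,2,2,2,2,2,2,4,4,4,4,4]
nums[mid]=4=4: mid=12
end: lo=7, hi=11; nums = [2,2,2,2,2,2,2,4,4,4,4,4]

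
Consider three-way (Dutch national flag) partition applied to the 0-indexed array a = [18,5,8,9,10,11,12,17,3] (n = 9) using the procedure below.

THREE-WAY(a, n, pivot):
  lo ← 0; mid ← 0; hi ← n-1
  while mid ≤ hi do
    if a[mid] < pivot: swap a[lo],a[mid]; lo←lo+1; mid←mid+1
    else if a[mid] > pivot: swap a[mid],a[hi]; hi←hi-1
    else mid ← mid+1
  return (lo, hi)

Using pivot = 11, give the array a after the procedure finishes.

lo=0 mid=0 hi=8
18>11: swap(0,8), hi=7 ⇒ [3,5,8,9,10,11,12,17,18]
3<11: swap(0,0), lo=1 mid=1 ⇒ [3,5,8,9,10,11,12,17,18]
5<11: swap(1,1), lo=2 mid=2 ⇒ [3,5,8,9,10,11,12,17,18]
8<11: swap(2,2), lo=3 mid=3 ⇒ [3,5,8,9,10,11,12,17,18]
9<11: swap(3,3), lo=4 mid=4 ⇒ [3,5,8,9,10,11,12,17,18]
10<11: swap(4,4), lo=5 mid=5 ⇒ [3,5,8,9,10,11,12,17,18]
11=11: mid=6
12>11: swap(6,7), hi=6 ⇒ [3,5,8,9,10,11,17,12,18]
17>11: swap(6,6), hi=5 ⇒ [3,5,8,9,10,11,17,12,18]
done. lo=5 hi=5; a=[3,5,8,9,10,11,17,12,18]

[3,5,8,9,10,11,17,12,18]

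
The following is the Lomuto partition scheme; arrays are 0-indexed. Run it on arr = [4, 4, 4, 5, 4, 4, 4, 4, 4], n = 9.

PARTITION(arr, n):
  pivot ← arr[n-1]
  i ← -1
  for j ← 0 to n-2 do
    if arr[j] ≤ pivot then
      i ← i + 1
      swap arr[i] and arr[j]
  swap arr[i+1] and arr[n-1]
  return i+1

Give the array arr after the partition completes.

pivot = arr[8] = 4; i = -1
j=0: arr[0]=4 ≤ 4 → i=0, swap arr[0],arr[0] (no change) → [4, 4, 4, 5, 4, 4, 4, 4, 4]
j=1: arr[1]=4 ≤ 4 → i=1, swap arr[1],arr[1] (no change) → [4, 4, 4, 5, 4, 4, 4, 4, 4]
j=2: arr[2]=4 ≤ 4 → i=2, swap arr[2],arr[2] (no change) → [4, 4, 4, 5, 4, 4, 4, 4, 4]
j=3: arr[3]=5 > 4 → no swap
j=4: arr[4]=4 ≤ 4 → i=3, swap arr[3],arr[4] → [4, 4, 4, 4, 5, 4, 4, 4, 4]
j=5: arr[5]=4 ≤ 4 → i=4, swap arr[4],arr[5] → [4, 4, 4, 4, 4, 5, 4, 4, 4]
j=6: arr[6]=4 ≤ 4 → i=5, swap arr[5],arr[6] → [4, 4, 4, 4, 4, 4, 5, 4, 4]
j=7: arr[7]=4 ≤ 4 → i=6, swap arr[6],arr[7] → [4, 4, 4, 4, 4, 4, 4, 5, 4]
final swap arr[7],arr[8] → [4, 4, 4, 4, 4, 4, 4, 4, 5]; return 7

[4, 4, 4, 4, 4, 4, 4, 4, 5]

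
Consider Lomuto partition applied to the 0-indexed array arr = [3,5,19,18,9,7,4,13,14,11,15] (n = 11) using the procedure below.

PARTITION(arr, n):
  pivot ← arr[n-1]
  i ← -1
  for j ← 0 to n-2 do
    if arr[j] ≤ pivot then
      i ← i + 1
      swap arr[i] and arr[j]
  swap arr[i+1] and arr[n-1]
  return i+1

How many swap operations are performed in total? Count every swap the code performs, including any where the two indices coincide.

9

pivot=15, i=-1
j=0: 3≤15, i=0, swap(0,0) ⇒ [3,5,19,18,9,7,4,13,14,11,15]
j=1: 5≤15, i=1, swap(1,1) ⇒ [3,5,19,18,9,7,4,13,14,11,15]
j=2: 19>15, skip
j=3: 18>15, skip
j=4: 9≤15, i=2, swap(2,4) ⇒ [3,5,9,18,19,7,4,13,14,11,15]
j=5: 7≤15, i=3, swap(3,5) ⇒ [3,5,9,7,19,18,4,13,14,11,15]
j=6: 4≤15, i=4, swap(4,6) ⇒ [3,5,9,7,4,18,19,13,14,11,15]
j=7: 13≤15, i=5, swap(5,7) ⇒ [3,5,9,7,4,13,19,18,14,11,15]
j=8: 14≤15, i=6, swap(6,8) ⇒ [3,5,9,7,4,13,14,18,19,11,15]
j=9: 11≤15, i=7, swap(7,9) ⇒ [3,5,9,7,4,13,14,11,19,18,15]
swap(8,10) ⇒ [3,5,9,7,4,13,14,11,15,18,19]; return 8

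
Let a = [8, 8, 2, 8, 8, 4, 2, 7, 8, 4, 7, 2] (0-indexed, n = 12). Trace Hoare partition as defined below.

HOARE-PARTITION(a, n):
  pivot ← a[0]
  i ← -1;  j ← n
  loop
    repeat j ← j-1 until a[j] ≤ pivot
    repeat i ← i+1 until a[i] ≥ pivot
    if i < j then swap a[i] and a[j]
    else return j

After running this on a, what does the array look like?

[2, 7, 2, 4, 8, 4, 2, 7, 8, 8, 8, 8]

pivot=8
j stops at 11 (2), i stops at 0 (8); swap ⇒ [2, 8, 2, 8, 8, 4, 2, 7, 8, 4, 7, 8]
j stops at 10 (7), i stops at 1 (8); swap ⇒ [2, 7, 2, 8, 8, 4, 2, 7, 8, 4, 8, 8]
j stops at 9 (4), i stops at 3 (8); swap ⇒ [2, 7, 2, 4, 8, 4, 2, 7, 8, 8, 8, 8]
j stops at 8 (8), i stops at 4 (8); swap ⇒ [2, 7, 2, 4, 8, 4, 2, 7, 8, 8, 8, 8]
j stops at 7, i stops at 8; i≥j ⇒ return 7. a=[2, 7, 2, 4, 8, 4, 2, 7, 8, 8, 8, 8]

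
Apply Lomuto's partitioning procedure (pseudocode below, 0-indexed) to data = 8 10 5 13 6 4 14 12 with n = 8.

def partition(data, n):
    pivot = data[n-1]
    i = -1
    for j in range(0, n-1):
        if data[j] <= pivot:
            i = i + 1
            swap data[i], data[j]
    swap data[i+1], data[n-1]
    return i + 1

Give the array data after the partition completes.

8 10 5 6 4 12 14 13

pivot = data[7] = 12; i = -1
j=0: data[0]=8 ≤ 12 → i=0, swap data[0],data[0] (no change) → 8 10 5 13 6 4 14 12
j=1: data[1]=10 ≤ 12 → i=1, swap data[1],data[1] (no change) → 8 10 5 13 6 4 14 12
j=2: data[2]=5 ≤ 12 → i=2, swap data[2],data[2] (no change) → 8 10 5 13 6 4 14 12
j=3: data[3]=13 > 12 → no swap
j=4: data[4]=6 ≤ 12 → i=3, swap data[3],data[4] → 8 10 5 6 13 4 14 12
j=5: data[5]=4 ≤ 12 → i=4, swap data[4],data[5] → 8 10 5 6 4 13 14 12
j=6: data[6]=14 > 12 → no swap
final swap data[5],data[7] → 8 10 5 6 4 12 14 13; return 5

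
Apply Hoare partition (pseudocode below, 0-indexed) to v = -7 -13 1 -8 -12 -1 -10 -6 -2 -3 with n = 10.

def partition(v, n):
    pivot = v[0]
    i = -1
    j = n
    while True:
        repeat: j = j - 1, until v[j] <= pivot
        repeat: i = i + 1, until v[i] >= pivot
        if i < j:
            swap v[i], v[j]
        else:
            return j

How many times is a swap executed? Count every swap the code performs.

2

pivot = v[0] = -7; i = -1, j = 10
j→6 (v[6]=-10≤-7), i→0 (v[0]=-7≥-7); i<j, swap → -10 -13 1 -8 -12 -1 -7 -6 -2 -3
j→4 (v[4]=-12≤-7), i→2 (v[2]=1≥-7); i<j, swap → -10 -13 -12 -8 1 -1 -7 -6 -2 -3
j→3, i→4; i≥j, return j=3. v = -10 -13 -12 -8 1 -1 -7 -6 -2 -3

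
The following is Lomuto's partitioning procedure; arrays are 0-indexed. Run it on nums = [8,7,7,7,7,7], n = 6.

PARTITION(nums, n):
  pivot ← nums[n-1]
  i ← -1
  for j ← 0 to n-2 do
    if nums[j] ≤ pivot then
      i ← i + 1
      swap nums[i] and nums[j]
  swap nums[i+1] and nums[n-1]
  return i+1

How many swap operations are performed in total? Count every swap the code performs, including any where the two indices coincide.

5

pivot = nums[5] = 7; i = -1
j=0: nums[0]=8 > 7 → no swap
j=1: nums[1]=7 ≤ 7 → i=0, swap nums[0],nums[1] → [7,8,7,7,7,7]
j=2: nums[2]=7 ≤ 7 → i=1, swap nums[1],nums[2] → [7,7,8,7,7,7]
j=3: nums[3]=7 ≤ 7 → i=2, swap nums[2],nums[3] → [7,7,7,8,7,7]
j=4: nums[4]=7 ≤ 7 → i=3, swap nums[3],nums[4] → [7,7,7,7,8,7]
final swap nums[4],nums[5] → [7,7,7,7,7,8]; return 4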